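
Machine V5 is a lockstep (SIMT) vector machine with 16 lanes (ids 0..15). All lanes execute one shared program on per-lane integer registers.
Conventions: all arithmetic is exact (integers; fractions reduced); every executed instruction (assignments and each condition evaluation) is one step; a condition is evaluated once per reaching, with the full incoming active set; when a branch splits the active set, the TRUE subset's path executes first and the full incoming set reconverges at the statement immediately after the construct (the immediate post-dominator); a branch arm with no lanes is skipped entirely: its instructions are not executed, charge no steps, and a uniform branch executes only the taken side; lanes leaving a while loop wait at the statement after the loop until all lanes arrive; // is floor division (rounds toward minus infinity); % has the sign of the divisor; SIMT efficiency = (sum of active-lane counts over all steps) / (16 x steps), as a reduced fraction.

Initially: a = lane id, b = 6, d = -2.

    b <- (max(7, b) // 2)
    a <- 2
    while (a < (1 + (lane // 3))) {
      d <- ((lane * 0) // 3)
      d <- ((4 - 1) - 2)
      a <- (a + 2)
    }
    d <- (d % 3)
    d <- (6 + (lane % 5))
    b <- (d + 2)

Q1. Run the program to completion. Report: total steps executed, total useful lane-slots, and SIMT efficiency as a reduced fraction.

Answer: 14 steps, 152 useful, 19/28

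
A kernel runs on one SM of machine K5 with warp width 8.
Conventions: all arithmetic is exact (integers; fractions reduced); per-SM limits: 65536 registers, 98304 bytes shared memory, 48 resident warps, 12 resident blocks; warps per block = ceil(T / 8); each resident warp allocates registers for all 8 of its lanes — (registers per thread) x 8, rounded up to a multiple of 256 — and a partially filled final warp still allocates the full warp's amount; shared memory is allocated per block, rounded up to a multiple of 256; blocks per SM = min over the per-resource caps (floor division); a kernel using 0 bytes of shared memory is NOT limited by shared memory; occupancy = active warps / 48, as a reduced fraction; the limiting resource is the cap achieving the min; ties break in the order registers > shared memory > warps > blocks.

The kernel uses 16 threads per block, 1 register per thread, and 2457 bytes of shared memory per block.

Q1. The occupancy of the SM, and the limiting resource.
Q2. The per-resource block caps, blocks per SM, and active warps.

Answer: occupancy 1/2, limited by blocks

registers: 128 blocks
shared memory: 38 blocks
warps: 24 blocks
blocks: 12 blocks

Answer: 12 blocks, 24 active warps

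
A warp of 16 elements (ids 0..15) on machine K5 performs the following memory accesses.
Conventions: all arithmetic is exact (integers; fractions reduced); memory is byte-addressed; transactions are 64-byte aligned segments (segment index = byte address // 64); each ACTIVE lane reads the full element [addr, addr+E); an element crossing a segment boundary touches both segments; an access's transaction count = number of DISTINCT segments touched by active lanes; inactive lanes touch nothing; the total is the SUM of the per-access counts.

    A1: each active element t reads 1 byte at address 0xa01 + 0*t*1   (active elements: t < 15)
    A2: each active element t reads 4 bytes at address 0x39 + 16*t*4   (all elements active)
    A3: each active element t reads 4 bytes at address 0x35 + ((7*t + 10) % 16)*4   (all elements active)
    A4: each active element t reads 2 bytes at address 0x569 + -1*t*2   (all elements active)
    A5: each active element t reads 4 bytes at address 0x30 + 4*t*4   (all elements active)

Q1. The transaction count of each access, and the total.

A1: 1 transaction
A2: 16 transactions
A3: 2 transactions
A4: 1 transaction
A5: 5 transactions

Answer: 1,16,2,1,5; total 25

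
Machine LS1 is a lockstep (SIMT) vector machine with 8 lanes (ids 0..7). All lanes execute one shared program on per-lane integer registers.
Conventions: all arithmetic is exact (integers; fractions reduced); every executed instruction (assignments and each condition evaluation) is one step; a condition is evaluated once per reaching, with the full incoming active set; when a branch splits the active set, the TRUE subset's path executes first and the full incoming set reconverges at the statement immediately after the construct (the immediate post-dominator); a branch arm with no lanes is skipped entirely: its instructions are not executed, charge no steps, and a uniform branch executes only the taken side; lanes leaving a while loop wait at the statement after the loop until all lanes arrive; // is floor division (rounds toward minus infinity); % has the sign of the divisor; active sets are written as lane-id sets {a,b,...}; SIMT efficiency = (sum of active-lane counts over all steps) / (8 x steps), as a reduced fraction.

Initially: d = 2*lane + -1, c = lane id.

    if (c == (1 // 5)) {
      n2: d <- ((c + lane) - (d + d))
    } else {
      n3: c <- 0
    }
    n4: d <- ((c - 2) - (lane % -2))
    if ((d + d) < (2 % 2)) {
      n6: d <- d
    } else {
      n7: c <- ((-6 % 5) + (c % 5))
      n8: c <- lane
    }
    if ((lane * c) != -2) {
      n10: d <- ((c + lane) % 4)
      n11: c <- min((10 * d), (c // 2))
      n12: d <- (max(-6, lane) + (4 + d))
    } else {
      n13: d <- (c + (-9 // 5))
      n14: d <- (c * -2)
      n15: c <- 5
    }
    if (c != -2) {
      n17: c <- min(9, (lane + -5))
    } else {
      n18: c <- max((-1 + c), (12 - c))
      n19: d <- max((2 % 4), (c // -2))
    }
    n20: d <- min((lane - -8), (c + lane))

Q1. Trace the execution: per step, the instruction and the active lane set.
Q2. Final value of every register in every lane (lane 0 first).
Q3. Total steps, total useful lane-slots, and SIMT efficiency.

step 0: eval (c == (1 // 5))         {0,1,2,3,4,5,6,7}
step 1: d <- ((c + lane) - (d + d))  {0}
step 2: c <- 0                       {1,2,3,4,5,6,7}
step 3: d <- ((c - 2) - (lane % -2)) {0,1,2,3,4,5,6,7}
step 4: eval ((d + d) < (2 % 2))     {0,1,2,3,4,5,6,7}
step 5: d <- d                       {0,1,2,3,4,5,6,7}
step 6: eval ((lane * c) != -2)      {0,1,2,3,4,5,6,7}
step 7: d <- ((c + lane) % 4)        {0,1,2,3,4,5,6,7}
step 8: c <- min((10 * d), (c // 2)) {0,1,2,3,4,5,6,7}
step 9: d <- (max(-6, lane) + (4 + d)) {0,1,2,3,4,5,6,7}
step 10: eval (c != -2)               {0,1,2,3,4,5,6,7}
step 11: c <- min(9, (lane + -5))     {0,1,2,3,4,5,6,7}
step 12: d <- min((lane - -8), (c + lane)) {0,1,2,3,4,5,6,7}

Answer: 13 steps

d: -5,-3,-1,1,3,5,7,9
c: -5,-4,-3,-2,-1,0,1,2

steps = 13; useful = 96; efficiency = 96/104 = 12/13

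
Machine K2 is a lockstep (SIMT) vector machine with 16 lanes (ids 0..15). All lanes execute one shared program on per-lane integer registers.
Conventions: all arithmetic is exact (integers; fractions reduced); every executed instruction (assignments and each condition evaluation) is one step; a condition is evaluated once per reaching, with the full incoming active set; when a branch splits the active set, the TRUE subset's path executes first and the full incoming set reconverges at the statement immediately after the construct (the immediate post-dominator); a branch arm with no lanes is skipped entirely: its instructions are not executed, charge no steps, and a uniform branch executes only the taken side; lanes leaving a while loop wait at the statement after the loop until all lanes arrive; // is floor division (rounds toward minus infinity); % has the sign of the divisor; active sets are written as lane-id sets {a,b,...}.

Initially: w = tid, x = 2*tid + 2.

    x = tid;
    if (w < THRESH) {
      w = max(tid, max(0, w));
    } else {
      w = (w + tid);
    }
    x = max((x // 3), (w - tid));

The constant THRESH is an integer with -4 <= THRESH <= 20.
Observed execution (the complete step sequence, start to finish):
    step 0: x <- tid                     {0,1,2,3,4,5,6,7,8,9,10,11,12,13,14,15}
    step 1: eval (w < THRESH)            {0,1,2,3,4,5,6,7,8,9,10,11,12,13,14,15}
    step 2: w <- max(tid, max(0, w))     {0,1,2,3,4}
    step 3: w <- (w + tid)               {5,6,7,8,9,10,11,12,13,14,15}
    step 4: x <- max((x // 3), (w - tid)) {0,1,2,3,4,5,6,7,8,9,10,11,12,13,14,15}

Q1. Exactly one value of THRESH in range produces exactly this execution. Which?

Answer: THRESH = 5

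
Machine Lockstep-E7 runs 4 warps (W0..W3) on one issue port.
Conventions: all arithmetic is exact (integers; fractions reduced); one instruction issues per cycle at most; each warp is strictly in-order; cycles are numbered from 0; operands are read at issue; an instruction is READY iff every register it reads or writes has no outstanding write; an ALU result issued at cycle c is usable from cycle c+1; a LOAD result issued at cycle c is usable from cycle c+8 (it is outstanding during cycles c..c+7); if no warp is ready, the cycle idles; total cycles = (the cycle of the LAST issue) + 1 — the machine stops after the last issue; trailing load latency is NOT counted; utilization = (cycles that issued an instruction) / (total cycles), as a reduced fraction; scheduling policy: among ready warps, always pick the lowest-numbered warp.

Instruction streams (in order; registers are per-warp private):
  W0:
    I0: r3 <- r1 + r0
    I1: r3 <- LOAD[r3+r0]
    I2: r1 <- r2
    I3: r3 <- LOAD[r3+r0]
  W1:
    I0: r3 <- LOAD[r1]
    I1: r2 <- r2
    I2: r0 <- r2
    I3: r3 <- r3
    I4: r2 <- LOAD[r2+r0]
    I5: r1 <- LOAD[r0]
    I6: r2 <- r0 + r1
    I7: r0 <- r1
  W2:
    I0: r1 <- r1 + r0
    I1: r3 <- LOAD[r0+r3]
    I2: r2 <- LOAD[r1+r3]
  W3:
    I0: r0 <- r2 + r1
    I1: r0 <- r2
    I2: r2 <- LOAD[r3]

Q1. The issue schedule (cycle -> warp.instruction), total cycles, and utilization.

cycle 0: W0.I0
cycle 1: W0.I1
cycle 2: W0.I2
cycle 3: W1.I0
cycle 4: W1.I1
cycle 5: W1.I2
cycle 6: W2.I0
cycle 7: W2.I1
cycle 8: W3.I0
cycle 9: W0.I3
cycle 10: W3.I1
cycle 11: W1.I3
cycle 12: W1.I4
cycle 13: W1.I5
cycle 14: W3.I2
cycle 15: W2.I2
cycle 16: idle
cycle 17: idle
cycle 18: idle
cycle 19: idle
cycle 20: idle
cycle 21: W1.I6
cycle 22: W1.I7

Answer: 23 cycles, utilization 18/23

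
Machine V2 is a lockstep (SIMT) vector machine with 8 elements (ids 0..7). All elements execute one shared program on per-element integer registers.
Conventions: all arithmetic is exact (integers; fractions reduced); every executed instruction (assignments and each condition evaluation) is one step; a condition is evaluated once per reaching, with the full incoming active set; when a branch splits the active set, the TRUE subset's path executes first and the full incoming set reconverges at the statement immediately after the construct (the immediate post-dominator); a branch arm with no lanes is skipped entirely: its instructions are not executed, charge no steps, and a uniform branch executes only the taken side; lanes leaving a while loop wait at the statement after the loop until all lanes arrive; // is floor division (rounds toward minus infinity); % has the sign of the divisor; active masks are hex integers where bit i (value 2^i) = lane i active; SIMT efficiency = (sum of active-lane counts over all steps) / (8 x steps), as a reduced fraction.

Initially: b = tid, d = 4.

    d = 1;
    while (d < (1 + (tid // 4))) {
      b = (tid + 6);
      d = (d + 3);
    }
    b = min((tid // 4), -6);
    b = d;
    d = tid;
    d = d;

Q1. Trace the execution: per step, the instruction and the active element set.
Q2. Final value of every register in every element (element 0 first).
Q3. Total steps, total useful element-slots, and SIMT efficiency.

step 0: d <- 1                       0xff
step 1: eval (d < (1 + (tid // 4)))  0xff
step 2: b <- (tid + 6)               0xf0
step 3: d <- (d + 3)                 0xf0
step 4: eval (d < (1 + (tid // 4)))  0xf0
step 5: b <- min((tid // 4), -6)     0xff
step 6: b <- d                       0xff
step 7: d <- tid                     0xff
step 8: d <- d                       0xff

Answer: 9 steps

b: 1,1,1,1,4,4,4,4
d: 0,1,2,3,4,5,6,7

steps = 9; useful = 60; efficiency = 60/72 = 5/6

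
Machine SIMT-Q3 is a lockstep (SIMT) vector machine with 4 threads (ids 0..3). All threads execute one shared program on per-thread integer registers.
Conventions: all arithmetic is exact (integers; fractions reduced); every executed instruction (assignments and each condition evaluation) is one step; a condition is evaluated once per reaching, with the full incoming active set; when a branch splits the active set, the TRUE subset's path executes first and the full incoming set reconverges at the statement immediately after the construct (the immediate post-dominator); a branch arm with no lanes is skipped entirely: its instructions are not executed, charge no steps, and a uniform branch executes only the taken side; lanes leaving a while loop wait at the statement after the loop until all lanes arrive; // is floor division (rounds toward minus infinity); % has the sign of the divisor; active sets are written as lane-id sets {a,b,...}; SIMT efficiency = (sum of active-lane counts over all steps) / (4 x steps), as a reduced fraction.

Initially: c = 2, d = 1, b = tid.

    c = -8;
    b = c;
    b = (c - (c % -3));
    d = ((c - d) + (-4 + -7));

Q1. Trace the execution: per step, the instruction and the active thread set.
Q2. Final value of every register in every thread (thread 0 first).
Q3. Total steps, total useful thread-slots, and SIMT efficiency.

step 0: c <- -8                      {0,1,2,3}
step 1: b <- c                       {0,1,2,3}
step 2: b <- (c - (c % -3))          {0,1,2,3}
step 3: d <- ((c - d) + (-4 + -7))   {0,1,2,3}

Answer: 4 steps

c: -8,-8,-8,-8
d: -20,-20,-20,-20
b: -6,-6,-6,-6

steps = 4; useful = 16; efficiency = 16/16 = 1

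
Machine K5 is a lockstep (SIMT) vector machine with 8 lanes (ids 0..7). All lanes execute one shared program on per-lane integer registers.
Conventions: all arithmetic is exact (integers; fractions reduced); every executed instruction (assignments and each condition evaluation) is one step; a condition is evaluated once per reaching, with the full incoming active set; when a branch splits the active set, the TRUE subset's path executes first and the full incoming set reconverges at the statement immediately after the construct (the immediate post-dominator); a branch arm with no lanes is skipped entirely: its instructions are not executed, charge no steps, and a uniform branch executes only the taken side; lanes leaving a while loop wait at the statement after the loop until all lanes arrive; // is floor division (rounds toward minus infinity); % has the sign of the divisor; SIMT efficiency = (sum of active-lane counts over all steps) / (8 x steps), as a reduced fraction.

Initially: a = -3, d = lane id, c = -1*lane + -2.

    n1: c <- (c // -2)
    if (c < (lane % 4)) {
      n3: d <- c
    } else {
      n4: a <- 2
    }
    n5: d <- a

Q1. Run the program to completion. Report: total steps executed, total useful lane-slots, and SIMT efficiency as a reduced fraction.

Answer: 5 steps, 32 useful, 4/5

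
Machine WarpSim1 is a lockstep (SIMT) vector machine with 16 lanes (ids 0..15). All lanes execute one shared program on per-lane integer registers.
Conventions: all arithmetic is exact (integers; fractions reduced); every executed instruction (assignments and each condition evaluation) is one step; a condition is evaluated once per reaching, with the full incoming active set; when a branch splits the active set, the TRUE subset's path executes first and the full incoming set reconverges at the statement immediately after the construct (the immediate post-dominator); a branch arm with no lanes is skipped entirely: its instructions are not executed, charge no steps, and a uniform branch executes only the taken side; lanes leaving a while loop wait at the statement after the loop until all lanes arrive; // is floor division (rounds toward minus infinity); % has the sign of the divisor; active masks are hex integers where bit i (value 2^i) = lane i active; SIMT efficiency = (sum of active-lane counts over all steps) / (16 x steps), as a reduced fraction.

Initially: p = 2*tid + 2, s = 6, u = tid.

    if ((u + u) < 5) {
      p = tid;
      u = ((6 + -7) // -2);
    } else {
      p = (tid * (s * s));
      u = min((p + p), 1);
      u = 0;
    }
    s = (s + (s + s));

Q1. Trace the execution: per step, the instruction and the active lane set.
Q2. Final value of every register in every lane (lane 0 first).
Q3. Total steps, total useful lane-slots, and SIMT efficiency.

step 0: eval ((u + u) < 5)           0xffff
step 1: p <- tid                     0x0007
step 2: u <- ((6 + -7) // -2)        0x0007
step 3: p <- (tid * (s * s))         0xfff8
step 4: u <- min((p + p), 1)         0xfff8
step 5: u <- 0                       0xfff8
step 6: s <- (s + (s + s))           0xffff

Answer: 7 steps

p: 0,1,2,108,144,180,216,252,288,324,360,396,432,468,504,540
s: 18,18,18,18,18,18,18,18,18,18,18,18,18,18,18,18
u: 0,0,0,0,0,0,0,0,0,0,0,0,0,0,0,0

steps = 7; useful = 77; efficiency = 77/112 = 11/16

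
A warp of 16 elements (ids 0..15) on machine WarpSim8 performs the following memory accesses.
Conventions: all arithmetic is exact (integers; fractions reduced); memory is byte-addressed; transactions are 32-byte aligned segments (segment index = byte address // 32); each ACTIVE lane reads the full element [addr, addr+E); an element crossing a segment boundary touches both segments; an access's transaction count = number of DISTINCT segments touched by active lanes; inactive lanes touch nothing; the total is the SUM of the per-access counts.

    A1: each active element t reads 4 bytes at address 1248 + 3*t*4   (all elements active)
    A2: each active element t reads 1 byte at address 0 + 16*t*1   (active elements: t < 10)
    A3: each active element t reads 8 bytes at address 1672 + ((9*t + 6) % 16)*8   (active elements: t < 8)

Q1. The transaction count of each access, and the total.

A1: 6 transactions
A2: 5 transactions
A3: 5 transactions

Answer: 6,5,5; total 16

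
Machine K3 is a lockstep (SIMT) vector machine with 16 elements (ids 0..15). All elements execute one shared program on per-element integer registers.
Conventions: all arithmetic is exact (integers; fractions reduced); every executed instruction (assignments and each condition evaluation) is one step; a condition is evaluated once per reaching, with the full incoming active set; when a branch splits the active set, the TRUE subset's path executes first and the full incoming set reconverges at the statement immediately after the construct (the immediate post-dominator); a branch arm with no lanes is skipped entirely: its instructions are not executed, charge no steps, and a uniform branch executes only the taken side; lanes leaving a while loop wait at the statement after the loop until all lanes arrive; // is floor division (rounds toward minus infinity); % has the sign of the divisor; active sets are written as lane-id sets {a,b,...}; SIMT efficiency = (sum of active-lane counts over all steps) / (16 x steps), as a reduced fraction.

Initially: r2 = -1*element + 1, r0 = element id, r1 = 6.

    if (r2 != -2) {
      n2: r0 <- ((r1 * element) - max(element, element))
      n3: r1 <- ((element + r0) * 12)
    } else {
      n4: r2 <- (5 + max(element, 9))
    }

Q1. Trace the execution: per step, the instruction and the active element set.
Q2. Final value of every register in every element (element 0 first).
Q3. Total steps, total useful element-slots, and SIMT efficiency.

step 0: eval (r2 != -2)              {0,1,2,3,4,5,6,7,8,9,10,11,12,13,14,15}
step 1: r0 <- ((r1 * element) - max(element, element)) {0,1,2,4,5,6,7,8,9,10,11,12,13,14,15}
step 2: r1 <- ((element + r0) * 12)  {0,1,2,4,5,6,7,8,9,10,11,12,13,14,15}
step 3: r2 <- (5 + max(element, 9))  {3}

Answer: 4 steps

r2: 1,0,-1,14,-3,-4,-5,-6,-7,-8,-9,-10,-11,-12,-13,-14
r0: 0,5,10,3,20,25,30,35,40,45,50,55,60,65,70,75
r1: 0,72,144,6,288,360,432,504,576,648,720,792,864,936,1008,1080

steps = 4; useful = 47; efficiency = 47/64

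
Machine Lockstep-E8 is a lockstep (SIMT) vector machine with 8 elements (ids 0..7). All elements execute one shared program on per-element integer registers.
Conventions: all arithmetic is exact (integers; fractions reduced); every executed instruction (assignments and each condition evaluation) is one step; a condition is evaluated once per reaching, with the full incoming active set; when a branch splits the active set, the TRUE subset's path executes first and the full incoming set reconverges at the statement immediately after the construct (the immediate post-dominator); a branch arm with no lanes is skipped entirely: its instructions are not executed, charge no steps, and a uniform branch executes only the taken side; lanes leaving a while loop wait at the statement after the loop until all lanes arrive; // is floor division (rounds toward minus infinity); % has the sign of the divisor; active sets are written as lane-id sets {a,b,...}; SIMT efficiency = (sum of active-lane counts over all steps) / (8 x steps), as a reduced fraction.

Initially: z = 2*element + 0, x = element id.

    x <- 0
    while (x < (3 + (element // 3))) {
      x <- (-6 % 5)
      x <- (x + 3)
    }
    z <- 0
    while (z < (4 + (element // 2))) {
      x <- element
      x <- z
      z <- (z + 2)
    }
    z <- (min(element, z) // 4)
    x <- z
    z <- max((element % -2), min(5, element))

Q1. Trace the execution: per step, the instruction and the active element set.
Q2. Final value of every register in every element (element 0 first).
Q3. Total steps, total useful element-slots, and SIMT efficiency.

step 0: x <- 0                       {0,1,2,3,4,5,6,7}
step 1: eval (x < (3 + (element // 3))) {0,1,2,3,4,5,6,7}
step 2: x <- (-6 % 5)                {0,1,2,3,4,5,6,7}
step 3: x <- (x + 3)                 {0,1,2,3,4,5,6,7}
step 4: eval (x < (3 + (element // 3))) {0,1,2,3,4,5,6,7}
step 5: z <- 0                       {0,1,2,3,4,5,6,7}
step 6: eval (z < (4 + (element // 2))) {0,1,2,3,4,5,6,7}
step 7: x <- element                 {0,1,2,3,4,5,6,7}
step 8: x <- z                       {0,1,2,3,4,5,6,7}
step 9: z <- (z + 2)                 {0,1,2,3,4,5,6,7}
step 10: eval (z < (4 + (element // 2))) {0,1,2,3,4,5,6,7}
step 11: x <- element                 {0,1,2,3,4,5,6,7}
step 12: x <- z                       {0,1,2,3,4,5,6,7}
step 13: z <- (z + 2)                 {0,1,2,3,4,5,6,7}
step 14: eval (z < (4 + (element // 2))) {0,1,2,3,4,5,6,7}
step 15: x <- element                 {2,3,4,5,6,7}
step 16: x <- z                       {2,3,4,5,6,7}
step 17: z <- (z + 2)                 {2,3,4,5,6,7}
step 18: eval (z < (4 + (element // 2))) {2,3,4,5,6,7}
step 19: x <- element                 {6,7}
step 20: x <- z                       {6,7}
step 21: z <- (z + 2)                 {6,7}
step 22: eval (z < (4 + (element // 2))) {6,7}
step 23: z <- (min(element, z) // 4)  {0,1,2,3,4,5,6,7}
step 24: x <- z                       {0,1,2,3,4,5,6,7}
step 25: z <- max((element % -2), min(5, element)) {0,1,2,3,4,5,6,7}

Answer: 26 steps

z: 0,1,2,3,4,5,5,5
x: 0,0,0,0,1,1,1,1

steps = 26; useful = 176; efficiency = 176/208 = 11/13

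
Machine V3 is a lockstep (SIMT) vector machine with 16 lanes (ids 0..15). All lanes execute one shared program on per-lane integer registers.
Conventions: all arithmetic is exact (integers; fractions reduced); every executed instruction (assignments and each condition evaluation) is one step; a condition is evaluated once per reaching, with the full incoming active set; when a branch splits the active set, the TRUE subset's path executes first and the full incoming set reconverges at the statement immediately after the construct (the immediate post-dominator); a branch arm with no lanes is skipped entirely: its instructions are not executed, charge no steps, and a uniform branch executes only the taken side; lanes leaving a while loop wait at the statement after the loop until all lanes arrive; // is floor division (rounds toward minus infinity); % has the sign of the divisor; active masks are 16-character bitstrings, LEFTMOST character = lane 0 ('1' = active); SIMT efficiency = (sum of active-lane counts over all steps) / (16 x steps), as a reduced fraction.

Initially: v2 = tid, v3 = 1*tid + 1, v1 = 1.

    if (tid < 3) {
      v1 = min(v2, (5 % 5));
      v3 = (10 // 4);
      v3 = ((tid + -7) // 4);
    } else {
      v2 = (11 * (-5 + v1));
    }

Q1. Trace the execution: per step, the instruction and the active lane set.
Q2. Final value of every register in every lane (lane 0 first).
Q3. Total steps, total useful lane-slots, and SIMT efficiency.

step 0: eval (tid < 3)               1111111111111111
step 1: v1 <- min(v2, (5 % 5))       1110000000000000
step 2: v3 <- (10 // 4)              1110000000000000
step 3: v3 <- ((tid + -7) // 4)      1110000000000000
step 4: v2 <- (11 * (-5 + v1))       0001111111111111

Answer: 5 steps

v2: 0,1,2,-44,-44,-44,-44,-44,-44,-44,-44,-44,-44,-44,-44,-44
v3: -2,-2,-2,4,5,6,7,8,9,10,11,12,13,14,15,16
v1: 0,0,0,1,1,1,1,1,1,1,1,1,1,1,1,1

steps = 5; useful = 38; efficiency = 38/80 = 19/40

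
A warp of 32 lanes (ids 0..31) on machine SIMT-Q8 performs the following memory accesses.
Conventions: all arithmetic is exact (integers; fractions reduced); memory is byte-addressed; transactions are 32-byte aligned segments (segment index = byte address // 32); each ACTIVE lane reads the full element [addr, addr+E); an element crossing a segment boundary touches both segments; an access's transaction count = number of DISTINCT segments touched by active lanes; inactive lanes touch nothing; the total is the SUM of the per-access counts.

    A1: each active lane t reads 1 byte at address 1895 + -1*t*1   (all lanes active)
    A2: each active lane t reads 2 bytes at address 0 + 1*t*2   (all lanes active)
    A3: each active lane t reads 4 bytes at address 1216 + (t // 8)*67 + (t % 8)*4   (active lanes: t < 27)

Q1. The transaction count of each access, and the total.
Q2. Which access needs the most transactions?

A1: 2 transactions
A2: 2 transactions
A3: 6 transactions

Answer: 2,2,6; total 10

Answer: A3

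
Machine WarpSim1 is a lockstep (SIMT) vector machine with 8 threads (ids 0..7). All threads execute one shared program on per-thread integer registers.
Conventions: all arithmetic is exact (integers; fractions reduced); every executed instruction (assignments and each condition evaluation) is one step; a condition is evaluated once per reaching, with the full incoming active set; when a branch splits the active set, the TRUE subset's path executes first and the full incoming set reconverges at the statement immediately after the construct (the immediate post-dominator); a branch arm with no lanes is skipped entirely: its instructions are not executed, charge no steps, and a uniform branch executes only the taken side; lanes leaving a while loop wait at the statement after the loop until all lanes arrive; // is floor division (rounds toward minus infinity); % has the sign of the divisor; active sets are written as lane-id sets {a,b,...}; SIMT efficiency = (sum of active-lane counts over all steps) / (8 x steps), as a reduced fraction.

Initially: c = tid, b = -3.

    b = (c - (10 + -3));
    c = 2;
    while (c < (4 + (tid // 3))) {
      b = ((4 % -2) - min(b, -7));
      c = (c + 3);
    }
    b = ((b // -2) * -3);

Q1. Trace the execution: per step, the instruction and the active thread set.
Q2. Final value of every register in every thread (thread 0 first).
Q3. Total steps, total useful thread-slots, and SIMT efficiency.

step 0: b <- (c - (10 + -3))         {0,1,2,3,4,5,6,7}
step 1: c <- 2                       {0,1,2,3,4,5,6,7}
step 2: eval (c < (4 + (tid // 3)))  {0,1,2,3,4,5,6,7}
step 3: b <- ((4 % -2) - min(b, -7)) {0,1,2,3,4,5,6,7}
step 4: c <- (c + 3)                 {0,1,2,3,4,5,6,7}
step 5: eval (c < (4 + (tid // 3)))  {0,1,2,3,4,5,6,7}
step 6: b <- ((4 % -2) - min(b, -7)) {6,7}
step 7: c <- (c + 3)                 {6,7}
step 8: eval (c < (4 + (tid // 3)))  {6,7}
step 9: b <- ((b // -2) * -3)        {0,1,2,3,4,5,6,7}

Answer: 10 steps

c: 5,5,5,5,5,5,8,8
b: 12,12,12,12,12,12,12,12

steps = 10; useful = 62; efficiency = 62/80 = 31/40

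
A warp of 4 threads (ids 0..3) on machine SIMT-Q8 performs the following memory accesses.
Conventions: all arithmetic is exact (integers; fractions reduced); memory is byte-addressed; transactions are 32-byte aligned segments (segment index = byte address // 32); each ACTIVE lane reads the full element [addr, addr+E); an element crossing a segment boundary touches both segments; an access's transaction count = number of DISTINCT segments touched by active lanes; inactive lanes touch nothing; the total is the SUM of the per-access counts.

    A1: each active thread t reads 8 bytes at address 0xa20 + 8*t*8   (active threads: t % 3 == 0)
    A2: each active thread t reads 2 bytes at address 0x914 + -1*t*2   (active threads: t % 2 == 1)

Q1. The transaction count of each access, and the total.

A1: 2 transactions
A2: 1 transaction

Answer: 2,1; total 3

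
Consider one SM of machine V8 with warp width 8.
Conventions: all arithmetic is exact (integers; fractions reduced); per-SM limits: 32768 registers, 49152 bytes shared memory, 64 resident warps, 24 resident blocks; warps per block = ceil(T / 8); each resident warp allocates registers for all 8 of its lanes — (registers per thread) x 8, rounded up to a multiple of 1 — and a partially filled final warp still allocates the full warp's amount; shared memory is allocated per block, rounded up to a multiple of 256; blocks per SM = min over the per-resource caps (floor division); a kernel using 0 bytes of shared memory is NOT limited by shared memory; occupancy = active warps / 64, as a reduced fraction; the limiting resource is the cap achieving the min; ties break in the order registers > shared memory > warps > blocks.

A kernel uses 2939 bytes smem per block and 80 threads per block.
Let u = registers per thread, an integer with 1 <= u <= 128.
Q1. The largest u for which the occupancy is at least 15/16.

Answer: u = 68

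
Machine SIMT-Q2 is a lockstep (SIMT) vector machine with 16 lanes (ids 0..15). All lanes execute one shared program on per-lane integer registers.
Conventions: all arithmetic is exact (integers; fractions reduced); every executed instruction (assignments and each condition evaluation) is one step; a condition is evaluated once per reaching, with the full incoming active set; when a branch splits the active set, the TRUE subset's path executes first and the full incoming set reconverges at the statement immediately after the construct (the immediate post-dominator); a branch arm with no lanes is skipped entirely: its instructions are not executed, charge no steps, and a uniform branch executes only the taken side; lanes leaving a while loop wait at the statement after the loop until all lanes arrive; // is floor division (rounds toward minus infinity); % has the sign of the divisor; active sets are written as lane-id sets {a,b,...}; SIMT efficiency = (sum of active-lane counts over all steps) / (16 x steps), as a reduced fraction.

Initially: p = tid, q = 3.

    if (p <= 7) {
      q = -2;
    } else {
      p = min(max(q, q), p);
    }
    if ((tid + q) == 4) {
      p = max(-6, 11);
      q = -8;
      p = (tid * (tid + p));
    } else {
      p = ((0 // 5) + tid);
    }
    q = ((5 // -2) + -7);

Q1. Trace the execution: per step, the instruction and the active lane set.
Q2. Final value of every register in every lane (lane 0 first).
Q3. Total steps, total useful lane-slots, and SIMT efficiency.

step 0: eval (p <= 7)                {0,1,2,3,4,5,6,7,8,9,10,11,12,13,14,15}
step 1: q <- -2                      {0,1,2,3,4,5,6,7}
step 2: p <- min(max(q, q), p)       {8,9,10,11,12,13,14,15}
step 3: eval ((tid + q) == 4)        {0,1,2,3,4,5,6,7,8,9,10,11,12,13,14,15}
step 4: p <- max(-6, 11)             {6}
step 5: q <- -8                      {6}
step 6: p <- (tid * (tid + p))       {6}
step 7: p <- ((0 // 5) + tid)        {0,1,2,3,4,5,7,8,9,10,11,12,13,14,15}
step 8: q <- ((5 // -2) + -7)        {0,1,2,3,4,5,6,7,8,9,10,11,12,13,14,15}

Answer: 9 steps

p: 0,1,2,3,4,5,102,7,8,9,10,11,12,13,14,15
q: -10,-10,-10,-10,-10,-10,-10,-10,-10,-10,-10,-10,-10,-10,-10,-10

steps = 9; useful = 82; efficiency = 82/144 = 41/72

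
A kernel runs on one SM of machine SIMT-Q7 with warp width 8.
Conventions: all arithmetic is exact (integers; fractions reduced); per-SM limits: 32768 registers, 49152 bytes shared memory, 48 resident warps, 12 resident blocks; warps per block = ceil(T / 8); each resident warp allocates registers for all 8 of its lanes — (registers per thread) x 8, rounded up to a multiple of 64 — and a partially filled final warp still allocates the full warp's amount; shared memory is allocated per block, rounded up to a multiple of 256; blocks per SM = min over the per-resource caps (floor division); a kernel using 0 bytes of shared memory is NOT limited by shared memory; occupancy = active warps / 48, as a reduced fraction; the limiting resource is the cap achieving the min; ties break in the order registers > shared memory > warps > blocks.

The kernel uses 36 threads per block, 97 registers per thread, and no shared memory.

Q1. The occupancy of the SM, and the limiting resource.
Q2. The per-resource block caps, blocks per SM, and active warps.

Answer: occupancy 35/48, limited by registers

registers: 7 blocks
shared memory: no limit (kernel uses none)
warps: 9 blocks
blocks: 12 blocks

Answer: 7 blocks, 35 active warps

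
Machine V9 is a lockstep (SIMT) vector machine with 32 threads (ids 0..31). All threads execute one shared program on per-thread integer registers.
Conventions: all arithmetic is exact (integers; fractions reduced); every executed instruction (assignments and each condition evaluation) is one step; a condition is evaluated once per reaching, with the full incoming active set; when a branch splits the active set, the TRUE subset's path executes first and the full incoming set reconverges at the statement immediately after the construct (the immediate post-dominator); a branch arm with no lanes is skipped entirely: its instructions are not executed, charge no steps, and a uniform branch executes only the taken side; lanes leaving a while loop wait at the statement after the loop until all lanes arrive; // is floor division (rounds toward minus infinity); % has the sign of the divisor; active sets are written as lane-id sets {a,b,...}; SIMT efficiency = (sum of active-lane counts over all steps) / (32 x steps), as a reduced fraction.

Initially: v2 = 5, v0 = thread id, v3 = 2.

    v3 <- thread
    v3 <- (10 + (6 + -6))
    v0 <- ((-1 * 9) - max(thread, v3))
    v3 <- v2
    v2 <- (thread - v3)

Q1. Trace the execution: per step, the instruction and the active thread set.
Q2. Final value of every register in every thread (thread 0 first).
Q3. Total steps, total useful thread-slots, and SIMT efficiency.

step 0: v3 <- thread                 {0,1,2,3,4,5,6,7,8,9,10,11,12,13,14,15,16,17,18,19,20,21,22,23,24,25,26,27,28,29,30,31}
step 1: v3 <- (10 + (6 + -6))        {0,1,2,3,4,5,6,7,8,9,10,11,12,13,14,15,16,17,18,19,20,21,22,23,24,25,26,27,28,29,30,31}
step 2: v0 <- ((-1 * 9) - max(thread, v3)) {0,1,2,3,4,5,6,7,8,9,10,11,12,13,14,15,16,17,18,19,20,21,22,23,24,25,26,27,28,29,30,31}
step 3: v3 <- v2                     {0,1,2,3,4,5,6,7,8,9,10,11,12,13,14,15,16,17,18,19,20,21,22,23,24,25,26,27,28,29,30,31}
step 4: v2 <- (thread - v3)          {0,1,2,3,4,5,6,7,8,9,10,11,12,13,14,15,16,17,18,19,20,21,22,23,24,25,26,27,28,29,30,31}

Answer: 5 steps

v2: -5,-4,-3,-2,-1,0,1,2,3,4,5,6,7,8,9,10,11,12,13,14,15,16,17,18,19,20,21,22,23,24,25,26
v0: -19,-19,-19,-19,-19,-19,-19,-19,-19,-19,-19,-20,-21,-22,-23,-24,-25,-26,-27,-28,-29,-30,-31,-32,-33,-34,-35,-36,-37,-38,-39,-40
v3: 5,5,5,5,5,5,5,5,5,5,5,5,5,5,5,5,5,5,5,5,5,5,5,5,5,5,5,5,5,5,5,5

steps = 5; useful = 160; efficiency = 160/160 = 1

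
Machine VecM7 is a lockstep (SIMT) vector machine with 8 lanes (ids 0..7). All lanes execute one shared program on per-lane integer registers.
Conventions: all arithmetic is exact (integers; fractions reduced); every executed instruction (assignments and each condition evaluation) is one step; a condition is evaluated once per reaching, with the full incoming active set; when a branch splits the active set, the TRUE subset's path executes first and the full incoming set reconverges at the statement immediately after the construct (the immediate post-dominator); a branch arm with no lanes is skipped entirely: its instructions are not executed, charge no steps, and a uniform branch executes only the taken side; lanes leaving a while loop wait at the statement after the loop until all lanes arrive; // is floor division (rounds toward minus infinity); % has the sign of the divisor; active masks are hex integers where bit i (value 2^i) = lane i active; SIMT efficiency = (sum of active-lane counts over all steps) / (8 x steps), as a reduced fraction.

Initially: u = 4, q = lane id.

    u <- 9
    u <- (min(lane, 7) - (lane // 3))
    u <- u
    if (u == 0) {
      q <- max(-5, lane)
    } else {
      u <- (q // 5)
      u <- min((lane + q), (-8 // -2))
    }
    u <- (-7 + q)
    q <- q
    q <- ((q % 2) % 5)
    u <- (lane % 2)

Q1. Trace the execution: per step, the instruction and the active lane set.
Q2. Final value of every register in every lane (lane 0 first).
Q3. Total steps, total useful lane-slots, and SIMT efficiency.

step 0: u <- 9                       0xff
step 1: u <- (min(lane, 7) - (lane // 3)) 0xff
step 2: u <- u                       0xff
step 3: eval (u == 0)                0xff
step 4: q <- max(-5, lane)           0x01
step 5: u <- (q // 5)                0xfe
step 6: u <- min((lane + q), (-8 // -2)) 0xfe
step 7: u <- (-7 + q)                0xff
step 8: q <- q                       0xff
step 9: q <- ((q % 2) % 5)           0xff
step 10: u <- (lane % 2)              0xff

Answer: 11 steps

u: 0,1,0,1,0,1,0,1
q: 0,1,0,1,0,1,0,1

steps = 11; useful = 79; efficiency = 79/88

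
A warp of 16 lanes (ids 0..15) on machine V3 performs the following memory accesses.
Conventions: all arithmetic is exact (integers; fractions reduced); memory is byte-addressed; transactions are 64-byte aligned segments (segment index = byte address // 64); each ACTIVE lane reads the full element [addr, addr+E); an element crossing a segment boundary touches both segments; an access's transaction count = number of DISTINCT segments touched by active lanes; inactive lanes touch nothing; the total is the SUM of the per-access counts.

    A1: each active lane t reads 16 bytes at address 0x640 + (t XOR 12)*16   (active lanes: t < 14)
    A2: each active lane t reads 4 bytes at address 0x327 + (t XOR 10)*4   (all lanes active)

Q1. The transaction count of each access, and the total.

A1: 4 transactions
A2: 2 transactions

Answer: 4,2; total 6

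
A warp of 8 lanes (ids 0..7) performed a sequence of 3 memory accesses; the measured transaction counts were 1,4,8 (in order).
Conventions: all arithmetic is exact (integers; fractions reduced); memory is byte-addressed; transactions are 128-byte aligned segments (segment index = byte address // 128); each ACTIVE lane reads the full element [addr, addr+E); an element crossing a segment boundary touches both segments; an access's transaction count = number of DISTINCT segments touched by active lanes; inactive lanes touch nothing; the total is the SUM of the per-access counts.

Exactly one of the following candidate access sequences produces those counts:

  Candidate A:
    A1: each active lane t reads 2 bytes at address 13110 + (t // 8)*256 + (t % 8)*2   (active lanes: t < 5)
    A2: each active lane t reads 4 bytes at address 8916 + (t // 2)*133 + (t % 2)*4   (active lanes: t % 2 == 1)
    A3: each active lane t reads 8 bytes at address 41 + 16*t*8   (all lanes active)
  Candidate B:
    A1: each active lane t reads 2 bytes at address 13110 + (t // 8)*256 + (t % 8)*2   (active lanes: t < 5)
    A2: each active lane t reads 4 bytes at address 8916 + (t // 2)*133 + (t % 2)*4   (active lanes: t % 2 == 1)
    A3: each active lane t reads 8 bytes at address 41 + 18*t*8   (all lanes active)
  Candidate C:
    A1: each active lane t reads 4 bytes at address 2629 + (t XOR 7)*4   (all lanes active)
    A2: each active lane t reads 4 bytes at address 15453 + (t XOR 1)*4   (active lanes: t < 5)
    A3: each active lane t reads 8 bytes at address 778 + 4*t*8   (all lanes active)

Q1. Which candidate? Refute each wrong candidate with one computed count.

B: A3 gives 9 transactions, not 8
C: A2 gives 1 transaction, not 4
A: all counts match (1,4,8)

Answer: A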